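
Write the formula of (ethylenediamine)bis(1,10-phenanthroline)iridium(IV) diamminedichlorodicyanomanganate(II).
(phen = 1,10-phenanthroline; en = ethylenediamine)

[Ir(en)(phen)2][MnCl2(CN)2(NH3)2]2

Cation [Ir…]: ligand charges 0, Ir(IV) ⇒ ion charge 4+.
Anion [Mn…]: ligand charges -4, Mn(II) ⇒ ion charge 2−.
One 4+ cation requires 2 of the 2− anion.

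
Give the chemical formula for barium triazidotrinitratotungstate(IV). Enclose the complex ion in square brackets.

Ba[W(N3)3(NO3)3]

Ligands: 3 azido (N3, -1), 3 nitrato (NO3, -1). Ligand charge sum = -6.
With W in oxidation state +4, the complex ion is [W...]^2−.
Charge balance with barium (+2) requires 1 complex ion per 1 barium.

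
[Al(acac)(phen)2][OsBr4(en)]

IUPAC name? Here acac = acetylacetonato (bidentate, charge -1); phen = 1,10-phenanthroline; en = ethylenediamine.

Both ions are complex: the cation is named first with the plain metal name, the anion second with the -ate form; each ion's ligands are alphabetised independently.
Aluminium is always +3 in its complexes; the cation's ligand charges sum to -1, so the complex cation is 2+.
A 1:1 salt means the anion carries the equal and opposite charge, 2−.
Anion: ligand charges sum to -4; for the ion to be 2−, Os = +2.

(acetylacetonato)bis(1,10-phenanthroline)aluminium(III) tetrabromo(ethylenediamine)osmate(II)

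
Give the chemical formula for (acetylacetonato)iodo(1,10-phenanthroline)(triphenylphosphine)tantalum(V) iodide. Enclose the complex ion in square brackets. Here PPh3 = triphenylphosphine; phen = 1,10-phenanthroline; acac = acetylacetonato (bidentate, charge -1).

Ligands: 1 triphenylphosphine (PPh3, neutral), 1 1,10-phenanthroline (phen, neutral), 1 acetylacetonato (acac, -1), 1 iodo (I, -1). Ligand charge sum = -2.
With Ta in oxidation state +5, the complex ion is [Ta...]^3+.
Charge balance with iodide (-1) requires 1 complex ion per 3 iodide.

[Ta(acac)I(phen)(PPh3)]I3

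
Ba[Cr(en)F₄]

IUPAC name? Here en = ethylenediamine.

barium (ethylenediamine)tetrafluorochromate(II)

The 1 barium counter-ion carries a total charge of +2, so each complex ion is 2−.
Ligand charges: 4×fluoro (-1 each), 1×ethylenediamine (neutral); total -4. So Cr + (-4) = 2−, giving Cr = +2.
Ligands are named alphabetically: ethylenediamine before fluoro.
The complex ion is anionic, so chromium takes the -ate form chromate(II).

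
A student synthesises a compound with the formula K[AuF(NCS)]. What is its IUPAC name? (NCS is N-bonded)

potassium fluoroisothiocyanatoaurate(I)

The 1 potassium counter-ion carries a total charge of +1, so each complex ion is 1−.
Ligand charges: 1×isothiocyanato (-1 each), 1×fluoro (-1 each); total -2. So Au + (-2) = 1−, giving Au = +1.
Ligands are named alphabetically: fluoro before isothiocyanato.
The complex ion is anionic, so gold takes the -ate form aurate(I).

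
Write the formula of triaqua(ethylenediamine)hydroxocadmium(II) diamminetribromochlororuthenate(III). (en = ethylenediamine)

[Cd(en)(H2O)3(OH)][RuBr3Cl(NH3)2]

Cation [Cd…]: ligand charges -1, Cd(II) ⇒ ion charge 1+.
Anion [Ru…]: ligand charges -4, Ru(III) ⇒ ion charge 1−.
One 1+ cation balances one 1− anion.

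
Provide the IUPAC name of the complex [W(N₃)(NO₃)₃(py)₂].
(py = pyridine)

There is no counter-ion, so the complex is neutral overall.
Ligand charges: 3×nitrato (-1 each), 2×pyridine (neutral), 1×azido (-1 each); total -4. So W + (-4) = 0, giving W = +4.
Ligands are named alphabetically: azido before nitrato before pyridine.

azidotrinitratobis(pyridine)tungsten(IV)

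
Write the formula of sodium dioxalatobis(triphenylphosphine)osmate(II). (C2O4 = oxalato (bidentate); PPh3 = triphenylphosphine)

Ligands: 2 oxalato (C2O4, -2), 2 triphenylphosphine (PPh3, neutral). Ligand charge sum = -4.
With Os in oxidation state +2, the complex ion is [Os...]^2−.
Charge balance with sodium (+1) requires 1 complex ion per 2 sodium.

Na2[Os(C2O4)2(PPh3)2]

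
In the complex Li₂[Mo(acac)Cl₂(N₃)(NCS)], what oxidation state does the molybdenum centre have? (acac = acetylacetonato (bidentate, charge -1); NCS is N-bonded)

+3

2 lithium outside the brackets (+1 each) → the complex ion is 2−.
Ligand charges: 1×acac = -1; 2×Cl = -2; 1×N3 = -1; 1×NCS = -1; sum -5.
Mo + (-5) = 2− ⇒ Mo is +3.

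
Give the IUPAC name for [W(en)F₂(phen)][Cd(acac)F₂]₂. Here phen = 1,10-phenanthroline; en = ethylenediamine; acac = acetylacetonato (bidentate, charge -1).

(ethylenediamine)difluoro(1,10-phenanthroline)tungsten(IV) (acetylacetonato)difluorocadmate(II)

Both ions are complex: the cation is named first with the plain metal name, the anion second with the -ate form; each ion's ligands are alphabetised independently.
Cadmium is always +2 in its complexes; the anion's ligand charges sum to -3, so the complex anion is 1−.
With 2 anions per cation, the cation must be 2×1 = 2+.
Cation: ligand charges sum to -2; for the ion to be 2+, W = +4.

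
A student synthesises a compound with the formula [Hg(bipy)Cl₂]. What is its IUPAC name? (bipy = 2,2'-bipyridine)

There is no counter-ion, so the complex is neutral overall.
Ligand charges: 2×chloro (-1 each), 1×2,2'-bipyridine (neutral); total -2. So Hg + (-2) = 0, giving Hg = +2.
Ligands are named alphabetically: bipyridine before chloro.

(2,2'-bipyridine)dichloromercury(II)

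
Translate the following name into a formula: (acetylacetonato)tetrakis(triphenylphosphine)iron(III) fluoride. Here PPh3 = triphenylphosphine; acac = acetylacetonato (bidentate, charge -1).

[Fe(acac)(PPh3)4]F2

Ligands: 4 triphenylphosphine (PPh3, neutral), 1 acetylacetonato (acac, -1). Ligand charge sum = -1.
Charge balance with fluoride (-1) requires 1 complex ion per 2 fluoride.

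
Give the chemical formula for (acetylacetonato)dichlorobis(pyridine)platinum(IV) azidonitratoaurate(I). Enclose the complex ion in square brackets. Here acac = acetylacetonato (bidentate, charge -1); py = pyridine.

Cation [Pt…]: ligand charges -3, Pt(IV) ⇒ ion charge 1+.
Anion [Au…]: ligand charges -2, Au(I) ⇒ ion charge 1−.
One 1+ cation balances one 1− anion.

[Pt(acac)Cl2(py)2][Au(N3)(NO3)]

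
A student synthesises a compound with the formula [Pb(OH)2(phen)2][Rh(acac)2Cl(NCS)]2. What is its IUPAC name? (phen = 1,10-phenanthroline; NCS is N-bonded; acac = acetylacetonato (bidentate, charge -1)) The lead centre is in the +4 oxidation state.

Both ions are complex: the cation is named first with the plain metal name, the anion second with the -ate form; each ion's ligands are alphabetised independently.
Pb is given as +4; the cation's ligand charges sum to -2, so the complex cation is 2+.
With 2 anions per cation, each anion must be 2/2 = 1−.
Anion: ligand charges sum to -4; for the ion to be 1−, Rh = +3.

dihydroxobis(1,10-phenanthroline)lead(IV) bis(acetylacetonato)chloroisothiocyanatorhodate(III)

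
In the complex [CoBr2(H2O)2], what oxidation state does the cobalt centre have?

+2

No counter-ion: the bracketed complex is neutral.
Ligand charges: 2×H2O neutral; 2×Br = -2; sum -2.
Co + (-2) = 0 ⇒ Co is +2.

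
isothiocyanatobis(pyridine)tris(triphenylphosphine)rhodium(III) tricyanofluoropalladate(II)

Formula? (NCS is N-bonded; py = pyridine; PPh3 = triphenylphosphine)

[Rh(NCS)(PPh3)3(py)2][Pd(CN)3F]

Cation [Rh…]: ligand charges -1, Rh(III) ⇒ ion charge 2+.
Anion [Pd…]: ligand charges -4, Pd(II) ⇒ ion charge 2−.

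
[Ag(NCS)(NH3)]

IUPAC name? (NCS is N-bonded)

There is no counter-ion, so the complex is neutral overall.
Ligand charges: 1×isothiocyanato (-1 each), 1×ammine (neutral); total -1. So Ag + (-1) = 0, giving Ag = +1.
Ligands are named alphabetically: ammine before isothiocyanato.

ammineisothiocyanatosilver(I)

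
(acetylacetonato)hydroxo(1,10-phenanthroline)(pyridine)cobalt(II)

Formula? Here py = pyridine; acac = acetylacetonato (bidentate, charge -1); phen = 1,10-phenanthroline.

Ligands: 1 pyridine (py, neutral), 1 hydroxo (OH, -1), 1 acetylacetonato (acac, -1), 1 1,10-phenanthroline (phen, neutral). Ligand charge sum = -2.
With Co in oxidation state +2, the complex ion is [Co...].

[Co(acac)(OH)(phen)(py)]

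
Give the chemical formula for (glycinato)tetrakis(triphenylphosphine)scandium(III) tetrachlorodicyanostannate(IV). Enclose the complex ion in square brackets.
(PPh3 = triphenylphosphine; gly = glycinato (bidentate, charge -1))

Cation [Sc…]: ligand charges -1, Sc(III) ⇒ ion charge 2+.
Anion [Sn…]: ligand charges -6, Sn(IV) ⇒ ion charge 2−.

[Sc(gly)(PPh3)4][SnCl4(CN)2]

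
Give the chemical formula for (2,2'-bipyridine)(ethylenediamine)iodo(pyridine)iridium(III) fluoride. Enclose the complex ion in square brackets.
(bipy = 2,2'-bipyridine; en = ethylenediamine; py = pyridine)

Ligands: 1 2,2'-bipyridine (bipy, neutral), 1 ethylenediamine (en, neutral), 1 pyridine (py, neutral), 1 iodo (I, -1). Ligand charge sum = -1.
With Ir in oxidation state +3, the complex ion is [Ir...]^2+.
Charge balance with fluoride (-1) requires 1 complex ion per 2 fluoride.

[Ir(bipy)(en)I(py)]F2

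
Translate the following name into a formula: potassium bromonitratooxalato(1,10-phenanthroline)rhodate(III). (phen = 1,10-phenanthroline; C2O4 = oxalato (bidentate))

K[RhBr(C2O4)(NO3)(phen)]

Ligands: 1 1,10-phenanthroline (phen, neutral), 1 bromo (Br, -1), 1 oxalato (C2O4, -2), 1 nitrato (NO3, -1). Ligand charge sum = -4.
With Rh in oxidation state +3, the complex ion is [Rh...]^1−.
Charge balance with potassium (+1) requires 1 complex ion per 1 potassium.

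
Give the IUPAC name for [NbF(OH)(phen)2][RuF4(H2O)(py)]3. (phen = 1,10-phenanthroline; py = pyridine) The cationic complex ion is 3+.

fluorohydroxobis(1,10-phenanthroline)niobium(V) aquatetrafluoro(pyridine)ruthenate(III)

Both ions are complex: the cation is named first with the plain metal name, the anion second with the -ate form; each ion's ligands are alphabetised independently.
The complex cation is given as 3+; its ligand charges sum to -2, so Nb = +5.
With 3 anions per cation, each anion must be 3/3 = 1−.
Anion: ligand charges sum to -4; for the ion to be 1−, Ru = +3.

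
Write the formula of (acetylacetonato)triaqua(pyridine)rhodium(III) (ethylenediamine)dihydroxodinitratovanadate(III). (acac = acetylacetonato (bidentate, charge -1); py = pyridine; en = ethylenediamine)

[Rh(acac)(H2O)3(py)][V(en)(NO3)2(OH)2]2

Cation [Rh…]: ligand charges -1, Rh(III) ⇒ ion charge 2+.
Anion [V…]: ligand charges -4, V(III) ⇒ ion charge 1−.
One 2+ cation requires 2 of the 1− anion.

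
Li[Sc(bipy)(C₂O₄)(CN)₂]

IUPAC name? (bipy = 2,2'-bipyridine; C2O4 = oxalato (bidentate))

lithium (2,2'-bipyridine)dicyanooxalatoscandate(III)

The 1 lithium counter-ion carries a total charge of +1, so each complex ion is 1−.
Ligand charges: 1×2,2'-bipyridine (neutral), 1×oxalato (-2 each), 2×cyano (-1 each); total -4. So Sc + (-4) = 1−, giving Sc = +3.
The complex ion is anionic, so scandium takes the -ate form scandate(III).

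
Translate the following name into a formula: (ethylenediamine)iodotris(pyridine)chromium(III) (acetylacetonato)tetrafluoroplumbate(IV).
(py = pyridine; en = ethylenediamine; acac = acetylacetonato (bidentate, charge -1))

[Cr(en)I(py)3][Pb(acac)F4]2

Cation [Cr…]: ligand charges -1, Cr(III) ⇒ ion charge 2+.
Anion [Pb…]: ligand charges -5, Pb(IV) ⇒ ion charge 1−.
One 2+ cation requires 2 of the 1− anion.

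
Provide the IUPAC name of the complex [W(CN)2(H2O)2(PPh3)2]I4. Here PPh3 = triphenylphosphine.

diaquadicyanobis(triphenylphosphine)tungsten(VI) iodide

The 4 iodide counter-ions carry a total charge of -4, so each complex ion is 4+.
Ligand charges: 2×aqua (neutral), 2×triphenylphosphine (neutral), 2×cyano (-1 each); total -2. So W + (-2) = 4+, giving W = +6.
Ligands are named alphabetically: aqua before cyano before triphenylphosphine.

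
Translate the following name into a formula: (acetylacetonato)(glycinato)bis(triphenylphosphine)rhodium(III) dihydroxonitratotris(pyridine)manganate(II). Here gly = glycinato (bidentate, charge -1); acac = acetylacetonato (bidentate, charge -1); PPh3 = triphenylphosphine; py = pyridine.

[Rh(acac)(gly)(PPh3)2][Mn(NO3)(OH)2(py)3]

Cation [Rh…]: ligand charges -2, Rh(III) ⇒ ion charge 1+.
Anion [Mn…]: ligand charges -3, Mn(II) ⇒ ion charge 1−.
One 1+ cation balances one 1− anion.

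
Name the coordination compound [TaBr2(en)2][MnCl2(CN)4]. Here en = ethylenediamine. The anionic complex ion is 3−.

dibromobis(ethylenediamine)tantalum(V) dichlorotetracyanomanganate(III)

Both ions are complex: the cation is named first with the plain metal name, the anion second with the -ate form; each ion's ligands are alphabetised independently.
The complex anion is given as 3−; its ligand charges sum to -6, so Mn = +3.
A 1:1 salt means the cation carries the equal and opposite charge, 3+.
Cation: ligand charges sum to -2; for the ion to be 3+, Ta = +5.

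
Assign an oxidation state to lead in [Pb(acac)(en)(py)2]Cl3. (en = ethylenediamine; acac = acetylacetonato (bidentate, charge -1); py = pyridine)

+4

3 chloride outside the brackets (-1 each) → the complex ion is 3+.
Ligand charges: 1×en neutral; 1×acac = -1; 2×py neutral; sum -1.
Pb + (-1) = 3+ ⇒ Pb is +4.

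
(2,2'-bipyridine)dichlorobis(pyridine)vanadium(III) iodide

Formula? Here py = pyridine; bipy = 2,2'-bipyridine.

[V(bipy)Cl2(py)2]I

Ligands: 2 pyridine (py, neutral), 2 chloro (Cl, -1), 1 2,2'-bipyridine (bipy, neutral). Ligand charge sum = -2.
With V in oxidation state +3, the complex ion is [V...]^1+.
Charge balance with iodide (-1) requires 1 complex ion per 1 iodide.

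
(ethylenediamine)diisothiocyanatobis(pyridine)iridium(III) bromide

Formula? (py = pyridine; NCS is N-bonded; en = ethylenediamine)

Ligands: 2 pyridine (py, neutral), 2 isothiocyanato (NCS, -1), 1 ethylenediamine (en, neutral). Ligand charge sum = -2.
Charge balance with bromide (-1) requires 1 complex ion per 1 bromide.

[Ir(en)(NCS)2(py)2]Br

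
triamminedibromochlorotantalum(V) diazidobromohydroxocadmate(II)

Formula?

Cation [Ta…]: ligand charges -3, Ta(V) ⇒ ion charge 2+.
Anion [Cd…]: ligand charges -4, Cd(II) ⇒ ion charge 2−.
One 2+ cation balances one 2− anion.

[TaBr2Cl(NH3)3][CdBr(N3)2(OH)]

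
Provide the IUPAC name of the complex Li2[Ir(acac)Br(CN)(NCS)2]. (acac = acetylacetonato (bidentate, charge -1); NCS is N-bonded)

The 2 lithium counter-ions carry a total charge of +2, so each complex ion is 2−.
Ligand charges: 1×cyano (-1 each), 1×bromo (-1 each), 1×acetylacetonato (-1 each), 2×isothiocyanato (-1 each); total -5. So Ir + (-5) = 2−, giving Ir = +3.
The complex ion is anionic, so iridium takes the -ate form iridate(III).

lithium (acetylacetonato)bromocyanodiisothiocyanatoiridate(III)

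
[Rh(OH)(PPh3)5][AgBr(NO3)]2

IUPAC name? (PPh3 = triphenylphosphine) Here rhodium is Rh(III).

Both ions are complex: the cation is named first with the plain metal name, the anion second with the -ate form; each ion's ligands are alphabetised independently.
Rh is given as +3; the cation's ligand charges sum to -1, so the complex cation is 2+.
With 2 anions per cation, each anion must be 2/2 = 1−.
Anion: ligand charges sum to -2; for the ion to be 1−, Ag = +1.

hydroxopentakis(triphenylphosphine)rhodium(III) bromonitratoargentate(I)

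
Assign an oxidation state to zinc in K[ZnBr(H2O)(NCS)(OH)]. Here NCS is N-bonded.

+2

1 potassium outside the brackets (+1 each) → the complex ion is 1−.
Ligand charges: 1×H2O neutral; 1×Br = -1; 1×OH = -1; 1×NCS = -1; sum -3.
Zn + (-3) = 1− ⇒ Zn is +2.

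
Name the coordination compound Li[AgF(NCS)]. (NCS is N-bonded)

The 1 lithium counter-ion carries a total charge of +1, so each complex ion is 1−.
Ligand charges: 1×isothiocyanato (-1 each), 1×fluoro (-1 each); total -2. So Ag + (-2) = 1−, giving Ag = +1.
Ligands are named alphabetically: fluoro before isothiocyanato.
The complex ion is anionic, so silver takes the -ate form argentate(I).

lithium fluoroisothiocyanatoargentate(I)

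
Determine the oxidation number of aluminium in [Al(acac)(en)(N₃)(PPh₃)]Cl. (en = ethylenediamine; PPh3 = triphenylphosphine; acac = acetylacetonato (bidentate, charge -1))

1 chloride outside the brackets (-1 each) → the complex ion is 1+.
Ligand charges: 1×en neutral; 1×PPh3 neutral; 1×N3 = -1; 1×acac = -1; sum -2.
Al + (-2) = 1+ ⇒ Al is +3.

+3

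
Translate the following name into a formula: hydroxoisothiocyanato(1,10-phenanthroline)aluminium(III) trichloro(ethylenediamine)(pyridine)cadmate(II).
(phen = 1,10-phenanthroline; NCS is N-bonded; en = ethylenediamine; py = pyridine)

[Al(NCS)(OH)(phen)][CdCl3(en)(py)]

Cation [Al…]: ligand charges -2, Al(III) ⇒ ion charge 1+.
Anion [Cd…]: ligand charges -3, Cd(II) ⇒ ion charge 1−.
One 1+ cation balances one 1− anion.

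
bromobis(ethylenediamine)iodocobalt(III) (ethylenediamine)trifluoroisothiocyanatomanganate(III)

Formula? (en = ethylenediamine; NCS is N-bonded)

Cation [Co…]: ligand charges -2, Co(III) ⇒ ion charge 1+.
Anion [Mn…]: ligand charges -4, Mn(III) ⇒ ion charge 1−.
One 1+ cation balances one 1− anion.

[CoBr(en)2I][Mn(en)F3(NCS)]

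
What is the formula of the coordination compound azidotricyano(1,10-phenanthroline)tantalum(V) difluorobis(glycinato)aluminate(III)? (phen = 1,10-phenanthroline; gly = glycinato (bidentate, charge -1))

[Ta(CN)3(N3)(phen)][AlF2(gly)2]

Cation [Ta…]: ligand charges -4, Ta(V) ⇒ ion charge 1+.
Anion [Al…]: ligand charges -4, Al(III) ⇒ ion charge 1−.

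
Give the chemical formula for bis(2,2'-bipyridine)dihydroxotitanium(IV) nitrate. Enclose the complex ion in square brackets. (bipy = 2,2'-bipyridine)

Ligands: 2 hydroxo (OH, -1), 2 2,2'-bipyridine (bipy, neutral). Ligand charge sum = -2.
With Ti in oxidation state +4, the complex ion is [Ti...]^2+.
Charge balance with nitrate (-1) requires 1 complex ion per 2 nitrate.

[Ti(bipy)2(OH)2](NO3)2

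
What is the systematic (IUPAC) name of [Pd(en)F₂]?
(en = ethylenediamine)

There is no counter-ion, so the complex is neutral overall.
Ligand charges: 1×ethylenediamine (neutral), 2×fluoro (-1 each); total -2. So Pd + (-2) = 0, giving Pd = +2.
Ligands are named alphabetically: ethylenediamine before fluoro.

(ethylenediamine)difluoropalladium(II)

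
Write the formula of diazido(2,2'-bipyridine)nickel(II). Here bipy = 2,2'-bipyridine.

Ligands: 2 azido (N3, -1), 1 2,2'-bipyridine (bipy, neutral). Ligand charge sum = -2.
With Ni in oxidation state +2, the complex ion is [Ni...].

[Ni(bipy)(N3)2]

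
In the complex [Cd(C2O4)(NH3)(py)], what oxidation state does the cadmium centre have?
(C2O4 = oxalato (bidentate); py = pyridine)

No counter-ion: the bracketed complex is neutral.
Ligand charges: 1×C2O4 = -2; 1×py neutral; 1×NH3 neutral; sum -2.
Cd + (-2) = 0 ⇒ Cd is +2.

+2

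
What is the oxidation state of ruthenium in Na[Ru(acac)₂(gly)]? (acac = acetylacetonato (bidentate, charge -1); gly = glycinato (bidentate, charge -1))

1 sodium outside the brackets (+1 each) → the complex ion is 1−.
Ligand charges: 2×acac = -2; 1×gly = -1; sum -3.
Ru + (-3) = 1− ⇒ Ru is +2.

+2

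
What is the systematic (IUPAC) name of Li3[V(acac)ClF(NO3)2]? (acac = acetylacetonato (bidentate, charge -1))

lithium (acetylacetonato)chlorofluorodinitratovanadate(II)

The 3 lithium counter-ions carry a total charge of +3, so each complex ion is 3−.
Ligand charges: 1×chloro (-1 each), 1×acetylacetonato (-1 each), 1×fluoro (-1 each), 2×nitrato (-1 each); total -5. So V + (-5) = 3−, giving V = +2.
Ligands are named alphabetically: acetylacetonato before chloro before fluoro before nitrato.
The complex ion is anionic, so vanadium takes the -ate form vanadate(II).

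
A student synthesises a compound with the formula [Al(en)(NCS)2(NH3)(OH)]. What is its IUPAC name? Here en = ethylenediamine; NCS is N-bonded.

There is no counter-ion, so the complex is neutral overall.
Ligand charges: 1×hydroxo (-1 each), 1×ammine (neutral), 1×ethylenediamine (neutral), 2×isothiocyanato (-1 each); total -3. So Al + (-3) = 0, giving Al = +3.
Ligands are named alphabetically: ammine before ethylenediamine before hydroxo before isothiocyanato.

ammine(ethylenediamine)hydroxodiisothiocyanatoaluminium(III)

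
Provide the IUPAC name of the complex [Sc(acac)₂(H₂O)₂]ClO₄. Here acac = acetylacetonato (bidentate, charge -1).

bis(acetylacetonato)diaquascandium(III) perchlorate

The 1 perchlorate counter-ion carries a total charge of -1, so each complex ion is 1+.
Ligand charges: 2×aqua (neutral), 2×acetylacetonato (-1 each); total -2. So Sc + (-2) = 1+, giving Sc = +3.
Ligands are named alphabetically: acetylacetonato before aqua.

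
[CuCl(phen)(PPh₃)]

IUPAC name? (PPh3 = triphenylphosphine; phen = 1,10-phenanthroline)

There is no counter-ion, so the complex is neutral overall.
Ligand charges: 1×triphenylphosphine (neutral), 1×1,10-phenanthroline (neutral), 1×chloro (-1 each); total -1. So Cu + (-1) = 0, giving Cu = +1.
Ligands are named alphabetically: chloro before phenanthroline before triphenylphosphine.

chloro(1,10-phenanthroline)(triphenylphosphine)copper(I)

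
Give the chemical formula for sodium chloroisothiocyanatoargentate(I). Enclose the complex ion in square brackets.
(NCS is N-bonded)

Ligands: 1 chloro (Cl, -1), 1 isothiocyanato (NCS, -1). Ligand charge sum = -2.
With Ag in oxidation state +1, the complex ion is [Ag...]^1−.
Charge balance with sodium (+1) requires 1 complex ion per 1 sodium.

Na[AgCl(NCS)]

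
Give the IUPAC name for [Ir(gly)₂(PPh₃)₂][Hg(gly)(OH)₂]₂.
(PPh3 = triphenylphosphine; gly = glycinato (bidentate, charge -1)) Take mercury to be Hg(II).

bis(glycinato)bis(triphenylphosphine)iridium(IV) (glycinato)dihydroxomercurate(II)

Both ions are complex: the cation is named first with the plain metal name, the anion second with the -ate form; each ion's ligands are alphabetised independently.
Hg is given as +2; the anion's ligand charges sum to -3, so the complex anion is 1−.
With 2 anions per cation, the cation must be 2×1 = 2+.
Cation: ligand charges sum to -2; for the ion to be 2+, Ir = +4.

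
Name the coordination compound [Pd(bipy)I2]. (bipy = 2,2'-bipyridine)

There is no counter-ion, so the complex is neutral overall.
Ligand charges: 2×iodo (-1 each), 1×2,2'-bipyridine (neutral); total -2. So Pd + (-2) = 0, giving Pd = +2.
Ligands are named alphabetically: bipyridine before iodo.

(2,2'-bipyridine)diiodopalladium(II)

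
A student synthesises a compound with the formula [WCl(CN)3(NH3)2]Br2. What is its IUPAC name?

The 2 bromide counter-ions carry a total charge of -2, so each complex ion is 2+.
Ligand charges: 3×cyano (-1 each), 2×ammine (neutral), 1×chloro (-1 each); total -4. So W + (-4) = 2+, giving W = +6.
Ligands are named alphabetically: ammine before chloro before cyano.

diamminechlorotricyanotungsten(VI) bromide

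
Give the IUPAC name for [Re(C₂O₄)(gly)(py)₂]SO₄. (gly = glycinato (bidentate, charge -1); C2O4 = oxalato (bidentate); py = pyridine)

The 1 sulfate counter-ion carries a total charge of -2, so each complex ion is 2+.
Ligand charges: 1×glycinato (-1 each), 1×oxalato (-2 each), 2×pyridine (neutral); total -3. So Re + (-3) = 2+, giving Re = +5.
Ligands are named alphabetically: glycinato before oxalato before pyridine.

(glycinato)oxalatobis(pyridine)rhenium(V) sulfate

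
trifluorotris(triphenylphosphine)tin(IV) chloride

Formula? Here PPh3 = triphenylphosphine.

Ligands: 3 fluoro (F, -1), 3 triphenylphosphine (PPh3, neutral). Ligand charge sum = -3.
Charge balance with chloride (-1) requires 1 complex ion per 1 chloride.

[SnF3(PPh3)3]Cl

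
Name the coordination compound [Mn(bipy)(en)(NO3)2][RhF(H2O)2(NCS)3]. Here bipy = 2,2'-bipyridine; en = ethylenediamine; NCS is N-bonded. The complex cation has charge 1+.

Both ions are complex: the cation is named first with the plain metal name, the anion second with the -ate form; each ion's ligands are alphabetised independently.
The complex cation is given as 1+; its ligand charges sum to -2, so Mn = +3.
A 1:1 salt means the anion carries the equal and opposite charge, 1−.
Anion: ligand charges sum to -4; for the ion to be 1−, Rh = +3.

(2,2'-bipyridine)(ethylenediamine)dinitratomanganese(III) diaquafluorotriisothiocyanatorhodate(III)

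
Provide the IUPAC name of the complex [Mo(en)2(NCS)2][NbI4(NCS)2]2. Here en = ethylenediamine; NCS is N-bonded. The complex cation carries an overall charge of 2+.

bis(ethylenediamine)diisothiocyanatomolybdenum(IV) tetraiododiisothiocyanatoniobate(V)

The complex cation is given as 2+; its ligand charges sum to -2, so Mo = +4.
With 2 anions per cation, each anion must be 2/2 = 1−.
Anion: ligand charges sum to -6; for the ion to be 1−, Nb = +5.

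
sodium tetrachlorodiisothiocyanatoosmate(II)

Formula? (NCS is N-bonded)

Ligands: 2 isothiocyanato (NCS, -1), 4 chloro (Cl, -1). Ligand charge sum = -6.
Charge balance with sodium (+1) requires 1 complex ion per 4 sodium.

Na4[OsCl4(NCS)2]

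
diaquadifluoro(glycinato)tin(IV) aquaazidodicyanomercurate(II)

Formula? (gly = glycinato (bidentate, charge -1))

Cation [Sn…]: ligand charges -3, Sn(IV) ⇒ ion charge 1+.
Anion [Hg…]: ligand charges -3, Hg(II) ⇒ ion charge 1−.

[SnF2(gly)(H2O)2][Hg(CN)2(H2O)(N3)]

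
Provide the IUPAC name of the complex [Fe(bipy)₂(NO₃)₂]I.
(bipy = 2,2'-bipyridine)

bis(2,2'-bipyridine)dinitratoiron(III) iodide

The 1 iodide counter-ion carries a total charge of -1, so each complex ion is 1+.
Ligand charges: 2×2,2'-bipyridine (neutral), 2×nitrato (-1 each); total -2. So Fe + (-2) = 1+, giving Fe = +3.
Ligands are named alphabetically: bipyridine before nitrato.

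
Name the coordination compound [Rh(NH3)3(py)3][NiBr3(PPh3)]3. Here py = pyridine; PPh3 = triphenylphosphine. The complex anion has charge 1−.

triamminetris(pyridine)rhodium(III) tribromo(triphenylphosphine)nickelate(II)

Both ions are complex: the cation is named first with the plain metal name, the anion second with the -ate form; each ion's ligands are alphabetised independently.
The complex anion is given as 1−; its ligand charges sum to -3, so Ni = +2.
With 3 anions per cation, the cation must be 3×1 = 3+.
Cation: ligand charges sum to 0; for the ion to be 3+, Rh = +3.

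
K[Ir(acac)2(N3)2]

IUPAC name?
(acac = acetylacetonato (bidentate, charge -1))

The 1 potassium counter-ion carries a total charge of +1, so each complex ion is 1−.
Ligand charges: 2×acetylacetonato (-1 each), 2×azido (-1 each); total -4. So Ir + (-4) = 1−, giving Ir = +3.
Ligands are named alphabetically: acetylacetonato before azido.
The complex ion is anionic, so iridium takes the -ate form iridate(III).

potassium bis(acetylacetonato)diazidoiridate(III)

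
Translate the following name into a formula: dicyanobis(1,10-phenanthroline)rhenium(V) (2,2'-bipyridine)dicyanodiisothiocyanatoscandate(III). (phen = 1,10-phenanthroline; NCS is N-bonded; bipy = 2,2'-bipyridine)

[Re(CN)2(phen)2][Sc(bipy)(CN)2(NCS)2]3

Cation [Re…]: ligand charges -2, Re(V) ⇒ ion charge 3+.
Anion [Sc…]: ligand charges -4, Sc(III) ⇒ ion charge 1−.
One 3+ cation requires 3 of the 1− anion.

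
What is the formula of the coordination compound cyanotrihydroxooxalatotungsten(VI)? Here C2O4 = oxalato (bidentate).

Ligands: 1 cyano (CN, -1), 3 hydroxo (OH, -1), 1 oxalato (C2O4, -2). Ligand charge sum = -6.
With W in oxidation state +6, the complex ion is [W...].

[W(C2O4)(CN)(OH)3]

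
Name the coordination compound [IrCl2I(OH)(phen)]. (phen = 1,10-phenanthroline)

There is no counter-ion, so the complex is neutral overall.
Ligand charges: 2×chloro (-1 each), 1×hydroxo (-1 each), 1×iodo (-1 each), 1×1,10-phenanthroline (neutral); total -4. So Ir + (-4) = 0, giving Ir = +4.
Ligands are named alphabetically: chloro before hydroxo before iodo before phenanthroline.

dichlorohydroxoiodo(1,10-phenanthroline)iridium(IV)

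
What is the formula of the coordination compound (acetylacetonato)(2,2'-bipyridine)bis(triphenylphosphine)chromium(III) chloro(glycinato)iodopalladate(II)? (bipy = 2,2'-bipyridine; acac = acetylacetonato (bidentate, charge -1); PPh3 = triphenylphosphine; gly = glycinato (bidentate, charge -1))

[Cr(acac)(bipy)(PPh3)2][PdCl(gly)I]2

Cation [Cr…]: ligand charges -1, Cr(III) ⇒ ion charge 2+.
Anion [Pd…]: ligand charges -3, Pd(II) ⇒ ion charge 1−.
One 2+ cation requires 2 of the 1− anion.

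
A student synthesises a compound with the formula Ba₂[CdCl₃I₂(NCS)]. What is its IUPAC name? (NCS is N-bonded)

The 2 barium counter-ions carry a total charge of +4, so each complex ion is 4−.
Ligand charges: 3×chloro (-1 each), 2×iodo (-1 each), 1×isothiocyanato (-1 each); total -6. So Cd + (-6) = 4−, giving Cd = +2.
The complex ion is anionic, so cadmium takes the -ate form cadmate(II).

barium trichlorodiiodoisothiocyanatocadmate(II)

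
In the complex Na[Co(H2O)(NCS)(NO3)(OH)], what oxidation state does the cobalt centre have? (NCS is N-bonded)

+2

1 sodium outside the brackets (+1 each) → the complex ion is 1−.
Ligand charges: 1×NCS = -1; 1×OH = -1; 1×H2O neutral; 1×NO3 = -1; sum -3.
Co + (-3) = 1− ⇒ Co is +2.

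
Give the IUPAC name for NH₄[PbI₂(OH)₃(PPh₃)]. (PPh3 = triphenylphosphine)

The 1 ammonium counter-ion carries a total charge of +1, so each complex ion is 1−.
Ligand charges: 1×triphenylphosphine (neutral), 3×hydroxo (-1 each), 2×iodo (-1 each); total -5. So Pb + (-5) = 1−, giving Pb = +4.
Ligands are named alphabetically: hydroxo before iodo before triphenylphosphine.
The complex ion is anionic, so lead takes the -ate form plumbate(IV).

ammonium trihydroxodiiodo(triphenylphosphine)plumbate(IV)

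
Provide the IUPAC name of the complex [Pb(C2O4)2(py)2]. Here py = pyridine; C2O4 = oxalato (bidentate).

dioxalatobis(pyridine)lead(IV)

There is no counter-ion, so the complex is neutral overall.
Ligand charges: 2×pyridine (neutral), 2×oxalato (-2 each); total -4. So Pb + (-4) = 0, giving Pb = +4.
Ligands are named alphabetically: oxalato before pyridine.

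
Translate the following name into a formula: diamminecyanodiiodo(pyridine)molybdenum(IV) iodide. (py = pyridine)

Ligands: 2 ammine (NH3, neutral), 2 iodo (I, -1), 1 cyano (CN, -1), 1 pyridine (py, neutral). Ligand charge sum = -3.
With Mo in oxidation state +4, the complex ion is [Mo...]^1+.
Charge balance with iodide (-1) requires 1 complex ion per 1 iodide.

[Mo(CN)I2(NH3)2(py)]I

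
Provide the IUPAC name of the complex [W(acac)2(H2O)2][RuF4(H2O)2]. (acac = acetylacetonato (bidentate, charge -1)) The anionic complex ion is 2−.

Both ions are complex: the cation is named first with the plain metal name, the anion second with the -ate form; each ion's ligands are alphabetised independently.
The complex anion is given as 2−; its ligand charges sum to -4, so Ru = +2.
A 1:1 salt means the cation carries the equal and opposite charge, 2+.
Cation: ligand charges sum to -2; for the ion to be 2+, W = +4.

bis(acetylacetonato)diaquatungsten(IV) diaquatetrafluororuthenate(II)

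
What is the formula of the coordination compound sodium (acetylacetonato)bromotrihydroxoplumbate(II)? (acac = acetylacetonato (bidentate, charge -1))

Ligands: 3 hydroxo (OH, -1), 1 bromo (Br, -1), 1 acetylacetonato (acac, -1). Ligand charge sum = -5.
With Pb in oxidation state +2, the complex ion is [Pb...]^3−.
Charge balance with sodium (+1) requires 1 complex ion per 3 sodium.

Na3[Pb(acac)Br(OH)3]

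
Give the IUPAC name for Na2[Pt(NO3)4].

The 2 sodium counter-ions carry a total charge of +2, so each complex ion is 2−.
Ligand charges: 4×nitrato (-1 each); total -4. So Pt + (-4) = 2−, giving Pt = +2.
The complex ion is anionic, so platinum takes the -ate form platinate(II).

sodium tetranitratoplatinate(II)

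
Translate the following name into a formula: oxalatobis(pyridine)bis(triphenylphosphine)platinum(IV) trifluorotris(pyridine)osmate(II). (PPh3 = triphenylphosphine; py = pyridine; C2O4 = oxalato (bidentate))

Cation [Pt…]: ligand charges -2, Pt(IV) ⇒ ion charge 2+.
Anion [Os…]: ligand charges -3, Os(II) ⇒ ion charge 1−.
One 2+ cation requires 2 of the 1− anion.

[Pt(C2O4)(PPh3)2(py)2][OsF3(py)3]2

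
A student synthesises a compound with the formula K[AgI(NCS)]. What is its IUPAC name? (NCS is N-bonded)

potassium iodoisothiocyanatoargentate(I)

The 1 potassium counter-ion carries a total charge of +1, so each complex ion is 1−.
Ligand charges: 1×isothiocyanato (-1 each), 1×iodo (-1 each); total -2. So Ag + (-2) = 1−, giving Ag = +1.
The complex ion is anionic, so silver takes the -ate form argentate(I).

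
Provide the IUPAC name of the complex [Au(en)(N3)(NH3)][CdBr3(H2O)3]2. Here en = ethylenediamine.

Cadmium is always +2 in its complexes; the anion's ligand charges sum to -3, so the complex anion is 1−.
With 2 anions per cation, the cation must be 2×1 = 2+.
Cation: ligand charges sum to -1; for the ion to be 2+, Au = +3.

ammineazido(ethylenediamine)gold(III) triaquatribromocadmate(II)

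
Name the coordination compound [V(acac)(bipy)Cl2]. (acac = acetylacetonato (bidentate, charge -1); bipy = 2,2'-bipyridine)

There is no counter-ion, so the complex is neutral overall.
Ligand charges: 1×acetylacetonato (-1 each), 1×2,2'-bipyridine (neutral), 2×chloro (-1 each); total -3. So V + (-3) = 0, giving V = +3.
Ligands are named alphabetically: acetylacetonato before bipyridine before chloro.

(acetylacetonato)(2,2'-bipyridine)dichlorovanadium(III)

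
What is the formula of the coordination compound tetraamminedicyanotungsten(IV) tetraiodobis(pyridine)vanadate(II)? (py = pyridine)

[W(CN)2(NH3)4][VI4(py)2]

Cation [W…]: ligand charges -2, W(IV) ⇒ ion charge 2+.
Anion [V…]: ligand charges -4, V(II) ⇒ ion charge 2−.
One 2+ cation balances one 2− anion.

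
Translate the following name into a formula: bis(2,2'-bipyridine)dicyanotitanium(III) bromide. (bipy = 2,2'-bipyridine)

[Ti(bipy)2(CN)2]Br

Ligands: 2 cyano (CN, -1), 2 2,2'-bipyridine (bipy, neutral). Ligand charge sum = -2.
With Ti in oxidation state +3, the complex ion is [Ti...]^1+.
Charge balance with bromide (-1) requires 1 complex ion per 1 bromide.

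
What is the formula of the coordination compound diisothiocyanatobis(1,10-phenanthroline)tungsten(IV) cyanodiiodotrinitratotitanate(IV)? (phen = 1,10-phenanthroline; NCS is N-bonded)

Cation [W…]: ligand charges -2, W(IV) ⇒ ion charge 2+.
Anion [Ti…]: ligand charges -6, Ti(IV) ⇒ ion charge 2−.
One 2+ cation balances one 2− anion.

[W(NCS)2(phen)2][Ti(CN)I2(NO3)3]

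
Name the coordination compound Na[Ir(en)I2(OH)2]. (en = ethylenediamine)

sodium (ethylenediamine)dihydroxodiiodoiridate(III)

The 1 sodium counter-ion carries a total charge of +1, so each complex ion is 1−.
Ligand charges: 2×iodo (-1 each), 2×hydroxo (-1 each), 1×ethylenediamine (neutral); total -4. So Ir + (-4) = 1−, giving Ir = +3.
The complex ion is anionic, so iridium takes the -ate form iridate(III).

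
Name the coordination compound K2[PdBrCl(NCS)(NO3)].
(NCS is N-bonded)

The 2 potassium counter-ions carry a total charge of +2, so each complex ion is 2−.
Ligand charges: 1×chloro (-1 each), 1×isothiocyanato (-1 each), 1×bromo (-1 each), 1×nitrato (-1 each); total -4. So Pd + (-4) = 2−, giving Pd = +2.
Ligands are named alphabetically: bromo before chloro before isothiocyanato before nitrato.
The complex ion is anionic, so palladium takes the -ate form palladate(II).

potassium bromochloroisothiocyanatonitratopalladate(II)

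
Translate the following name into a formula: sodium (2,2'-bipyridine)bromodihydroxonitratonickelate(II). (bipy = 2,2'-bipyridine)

Ligands: 1 nitrato (NO3, -1), 2 hydroxo (OH, -1), 1 bromo (Br, -1), 1 2,2'-bipyridine (bipy, neutral). Ligand charge sum = -4.
With Ni in oxidation state +2, the complex ion is [Ni...]^2−.
Charge balance with sodium (+1) requires 1 complex ion per 2 sodium.

Na2[Ni(bipy)Br(NO3)(OH)2]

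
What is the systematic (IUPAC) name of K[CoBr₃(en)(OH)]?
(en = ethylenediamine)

potassium tribromo(ethylenediamine)hydroxocobaltate(III)

The 1 potassium counter-ion carries a total charge of +1, so each complex ion is 1−.
Ligand charges: 1×hydroxo (-1 each), 3×bromo (-1 each), 1×ethylenediamine (neutral); total -4. So Co + (-4) = 1−, giving Co = +3.
Ligands are named alphabetically: bromo before ethylenediamine before hydroxo.
The complex ion is anionic, so cobalt takes the -ate form cobaltate(III).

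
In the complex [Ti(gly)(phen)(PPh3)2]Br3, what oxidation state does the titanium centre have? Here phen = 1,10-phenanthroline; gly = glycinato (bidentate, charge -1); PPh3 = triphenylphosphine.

+4

3 bromide outside the brackets (-1 each) → the complex ion is 3+.
Ligand charges: 1×phen neutral; 1×gly = -1; 2×PPh3 neutral; sum -1.
Ti + (-1) = 3+ ⇒ Ti is +4.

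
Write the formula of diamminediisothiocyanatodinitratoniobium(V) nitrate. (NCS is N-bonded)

[Nb(NCS)2(NH3)2(NO3)2]NO3

Ligands: 2 isothiocyanato (NCS, -1), 2 nitrato (NO3, -1), 2 ammine (NH3, neutral). Ligand charge sum = -4.
With Nb in oxidation state +5, the complex ion is [Nb...]^1+.
Charge balance with nitrate (-1) requires 1 complex ion per 1 nitrate.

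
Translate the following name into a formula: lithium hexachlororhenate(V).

Li[ReCl6]

Ligands: 6 chloro (Cl, -1). Ligand charge sum = -6.
With Re in oxidation state +5, the complex ion is [Re...]^1−.
Charge balance with lithium (+1) requires 1 complex ion per 1 lithium.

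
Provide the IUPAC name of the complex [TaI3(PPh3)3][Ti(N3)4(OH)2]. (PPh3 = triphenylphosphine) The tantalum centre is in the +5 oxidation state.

Both ions are complex: the cation is named first with the plain metal name, the anion second with the -ate form; each ion's ligands are alphabetised independently.
Ta is given as +5; the cation's ligand charges sum to -3, so the complex cation is 2+.
A 1:1 salt means the anion carries the equal and opposite charge, 2−.
Anion: ligand charges sum to -6; for the ion to be 2−, Ti = +4.

triiodotris(triphenylphosphine)tantalum(V) tetraazidodihydroxotitanate(IV)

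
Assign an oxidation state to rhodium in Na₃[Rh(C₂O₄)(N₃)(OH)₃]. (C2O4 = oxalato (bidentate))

+3

3 sodium outside the brackets (+1 each) → the complex ion is 3−.
Ligand charges: 3×OH = -3; 1×C2O4 = -2; 1×N3 = -1; sum -6.
Rh + (-6) = 3− ⇒ Rh is +3.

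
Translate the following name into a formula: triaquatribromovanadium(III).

[VBr3(H2O)3]

Ligands: 3 aqua (H2O, neutral), 3 bromo (Br, -1). Ligand charge sum = -3.
With V in oxidation state +3, the complex ion is [V...].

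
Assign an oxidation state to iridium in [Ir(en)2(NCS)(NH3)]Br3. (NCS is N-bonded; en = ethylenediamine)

3 bromide outside the brackets (-1 each) → the complex ion is 3+.
Ligand charges: 1×NCS = -1; 1×NH3 neutral; 2×en neutral; sum -1.
Ir + (-1) = 3+ ⇒ Ir is +4.

+4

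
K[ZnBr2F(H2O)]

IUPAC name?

potassium aquadibromofluorozincate(II)

The 1 potassium counter-ion carries a total charge of +1, so each complex ion is 1−.
Ligand charges: 2×bromo (-1 each), 1×aqua (neutral), 1×fluoro (-1 each); total -3. So Zn + (-3) = 1−, giving Zn = +2.
Ligands are named alphabetically: aqua before bromo before fluoro.
The complex ion is anionic, so zinc takes the -ate form zincate(II).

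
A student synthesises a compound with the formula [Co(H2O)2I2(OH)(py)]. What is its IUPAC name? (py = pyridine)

diaquahydroxodiiodo(pyridine)cobalt(III)

There is no counter-ion, so the complex is neutral overall.
Ligand charges: 2×iodo (-1 each), 1×pyridine (neutral), 2×aqua (neutral), 1×hydroxo (-1 each); total -3. So Co + (-3) = 0, giving Co = +3.
Ligands are named alphabetically: aqua before hydroxo before iodo before pyridine.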